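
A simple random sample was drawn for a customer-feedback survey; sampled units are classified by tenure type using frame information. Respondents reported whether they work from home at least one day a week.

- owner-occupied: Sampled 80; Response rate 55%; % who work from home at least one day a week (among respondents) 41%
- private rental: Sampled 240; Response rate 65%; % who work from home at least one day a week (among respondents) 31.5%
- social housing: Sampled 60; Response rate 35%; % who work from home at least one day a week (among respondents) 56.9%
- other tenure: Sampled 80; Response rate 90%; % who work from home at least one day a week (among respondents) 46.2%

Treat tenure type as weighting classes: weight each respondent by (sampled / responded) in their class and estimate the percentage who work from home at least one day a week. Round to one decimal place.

39.0%

Each respondent's weight = sampled/responded in their class; summing within a class gives n_sampled, so:
  owner-occupied: 80 × 41 = 3280
  private rental: 240 × 31.5 = 7560
  social housing: 60 × 56.9 = 3414
  other tenure: 80 × 46.2 = 3696
Adjusted estimate = 17,950 / 460 = 39.0217 → 39.0%.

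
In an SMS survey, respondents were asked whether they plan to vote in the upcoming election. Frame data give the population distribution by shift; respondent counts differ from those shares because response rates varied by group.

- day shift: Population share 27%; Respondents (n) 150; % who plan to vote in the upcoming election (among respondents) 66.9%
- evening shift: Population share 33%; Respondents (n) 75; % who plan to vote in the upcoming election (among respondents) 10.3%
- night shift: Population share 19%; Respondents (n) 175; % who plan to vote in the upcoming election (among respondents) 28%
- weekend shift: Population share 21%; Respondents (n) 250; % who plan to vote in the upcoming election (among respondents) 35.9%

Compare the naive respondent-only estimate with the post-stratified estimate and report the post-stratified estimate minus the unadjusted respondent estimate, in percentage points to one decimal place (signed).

Naive respondent-only estimate (weights = respondent counts):
  (150/650)×66.9 + (75/650)×10.3 + (175/650)×28 + (250/650)×35.9 = 37.9731%
Reweighting by population shift shares:
  0.27×66.9 + 0.33×10.3 + 0.19×28 + 0.21×35.9 = 34.321%
Difference = 34.321 − 37.9731 = -3.6521 pp.

-3.7 percentage points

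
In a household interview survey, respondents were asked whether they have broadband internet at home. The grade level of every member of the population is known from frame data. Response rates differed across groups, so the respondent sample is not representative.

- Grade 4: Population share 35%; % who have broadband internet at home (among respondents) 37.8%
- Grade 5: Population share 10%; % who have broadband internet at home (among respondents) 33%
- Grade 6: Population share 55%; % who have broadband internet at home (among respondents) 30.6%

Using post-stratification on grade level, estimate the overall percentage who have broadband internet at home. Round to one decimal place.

33.4%

Reweight to the known grade level distribution:
  Grade 4: 0.35 × 37.8 = 13.23
  Grade 5: 0.1 × 33 = 3.3
  Grade 6: 0.55 × 30.6 = 16.83
Post-stratified estimate = 33.36 → 33.4%.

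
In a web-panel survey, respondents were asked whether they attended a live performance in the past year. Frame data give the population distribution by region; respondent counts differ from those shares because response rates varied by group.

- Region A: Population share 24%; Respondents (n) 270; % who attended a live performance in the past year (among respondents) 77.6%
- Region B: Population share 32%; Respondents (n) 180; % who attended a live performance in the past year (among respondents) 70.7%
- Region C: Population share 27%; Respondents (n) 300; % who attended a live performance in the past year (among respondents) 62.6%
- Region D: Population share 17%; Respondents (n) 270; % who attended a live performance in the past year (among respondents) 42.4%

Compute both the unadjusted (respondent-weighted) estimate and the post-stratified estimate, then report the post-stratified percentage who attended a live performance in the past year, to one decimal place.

65.4%

Unadjusted (pooled respondent) estimate weights by respondent counts:
  (270/1020)×77.6 + (180/1020)×70.7 + (300/1020)×62.6 + (270/1020)×42.4 = 62.6529%
Post-stratified estimate weights by population shares:
  0.24×77.6 + 0.32×70.7 + 0.27×62.6 + 0.17×42.4 = 65.358%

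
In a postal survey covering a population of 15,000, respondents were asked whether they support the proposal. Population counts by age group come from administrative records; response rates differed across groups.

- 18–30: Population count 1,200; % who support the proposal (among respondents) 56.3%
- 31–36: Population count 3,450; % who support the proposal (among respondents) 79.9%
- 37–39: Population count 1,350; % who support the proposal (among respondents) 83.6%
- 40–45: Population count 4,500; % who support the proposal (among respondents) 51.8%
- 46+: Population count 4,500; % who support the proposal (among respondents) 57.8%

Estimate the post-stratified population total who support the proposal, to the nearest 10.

Each cell contributes its population count × the respondent rate:
  18–30: 1,200 × 56.3% = 675.6
  31–36: 3,450 × 79.9% = 2756.55
  37–39: 1,350 × 83.6% = 1128.6
  40–45: 4,500 × 51.8% = 2331
  46+: 4,500 × 57.8% = 2601
Estimated total = 9492.75 → 9,490.

9,490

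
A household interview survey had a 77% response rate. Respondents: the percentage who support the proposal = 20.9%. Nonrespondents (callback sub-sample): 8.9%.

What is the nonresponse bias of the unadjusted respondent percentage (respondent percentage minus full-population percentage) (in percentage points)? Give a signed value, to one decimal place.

+2.8 percentage points

Nonresponse fraction = 1 − 0.77 = 0.23.
Bias = (nonresponse fraction) × (respondent percentage − nonrespondent percentage)
     = 0.23 × (20.9 − 8.9) = 0.23 × 12 = 2.76.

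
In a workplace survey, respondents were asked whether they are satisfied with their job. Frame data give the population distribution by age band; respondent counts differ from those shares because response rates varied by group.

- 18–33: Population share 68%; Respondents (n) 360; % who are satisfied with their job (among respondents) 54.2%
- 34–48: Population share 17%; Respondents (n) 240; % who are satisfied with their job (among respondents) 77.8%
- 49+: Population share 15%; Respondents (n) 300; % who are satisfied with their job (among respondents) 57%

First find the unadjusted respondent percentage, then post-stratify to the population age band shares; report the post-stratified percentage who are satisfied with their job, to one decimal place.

58.6%

Unadjusted (pooled respondent) estimate weights by respondent counts:
  (360/900)×54.2 + (240/900)×77.8 + (300/900)×57 = 61.4267%
Post-stratifying to population shares instead:
  0.68×54.2 + 0.17×77.8 + 0.15×57 = 58.632%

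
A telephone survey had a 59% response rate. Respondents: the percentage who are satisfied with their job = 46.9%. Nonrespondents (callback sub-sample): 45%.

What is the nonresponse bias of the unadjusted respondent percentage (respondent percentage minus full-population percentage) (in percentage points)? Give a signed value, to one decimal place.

Nonresponse fraction = 1 − 0.59 = 0.41.
Bias = (nonresponse fraction) × (respondent percentage − nonrespondent percentage)
     = 0.41 × (46.9 − 45) = 0.41 × 1.9 = 0.779.

+0.8 percentage points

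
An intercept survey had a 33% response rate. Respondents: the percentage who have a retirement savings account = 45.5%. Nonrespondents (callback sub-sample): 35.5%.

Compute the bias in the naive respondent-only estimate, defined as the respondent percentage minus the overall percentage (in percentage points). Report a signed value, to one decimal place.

Nonresponse fraction = 1 − 0.33 = 0.67.
Bias = (nonresponse fraction) × (respondent percentage − nonrespondent percentage)
     = 0.67 × (45.5 − 35.5) = 0.67 × 10 = 6.7.

+6.7 percentage points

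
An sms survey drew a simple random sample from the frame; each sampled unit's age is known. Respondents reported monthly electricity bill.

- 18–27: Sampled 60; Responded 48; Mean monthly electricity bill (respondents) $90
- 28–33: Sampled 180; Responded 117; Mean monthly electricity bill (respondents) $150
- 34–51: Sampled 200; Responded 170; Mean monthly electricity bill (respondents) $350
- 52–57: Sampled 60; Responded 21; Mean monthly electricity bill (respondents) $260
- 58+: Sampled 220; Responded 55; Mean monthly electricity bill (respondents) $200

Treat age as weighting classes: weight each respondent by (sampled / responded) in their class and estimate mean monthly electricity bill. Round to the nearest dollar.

$225

Response rates by class: 18–27 48/60 = 80%, 28–33 117/180 = 65%, 34–51 170/200 = 85%, 52–57 21/60 = 35%, 58+ 55/220 = 25%.
Inverse-response-rate weighting restores each class to its sampled count, so class totals weight by n_sampled:
  18–27: 60 × 90 = 5400
  28–33: 180 × 150 = 27,000
  34–51: 200 × 350 = 70,000
  52–57: 60 × 260 = 15,600
  58+: 220 × 200 = 44,000
Adjusted estimate = 162,000 / 720 = 225 → $225.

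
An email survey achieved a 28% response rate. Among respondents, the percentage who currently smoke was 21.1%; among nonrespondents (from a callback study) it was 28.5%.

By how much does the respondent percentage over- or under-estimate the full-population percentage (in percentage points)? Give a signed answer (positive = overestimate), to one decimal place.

-5.3 percentage points

Nonresponse fraction = 1 − 0.28 = 0.72.
Bias = (nonresponse fraction) × (respondent percentage − nonrespondent percentage)
     = 0.72 × (21.1 − 28.5) = 0.72 × -7.4 = -5.328.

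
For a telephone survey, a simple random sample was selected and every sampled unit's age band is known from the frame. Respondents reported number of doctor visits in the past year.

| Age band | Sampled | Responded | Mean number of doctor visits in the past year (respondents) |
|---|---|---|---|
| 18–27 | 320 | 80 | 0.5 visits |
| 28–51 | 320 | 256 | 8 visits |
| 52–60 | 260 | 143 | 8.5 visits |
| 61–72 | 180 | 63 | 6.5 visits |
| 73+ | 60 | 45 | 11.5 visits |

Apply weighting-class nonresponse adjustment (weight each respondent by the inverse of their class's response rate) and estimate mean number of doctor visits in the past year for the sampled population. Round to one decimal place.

Response rates by class: 18–27 80/320 = 25%, 28–51 256/320 = 80%, 52–60 143/260 = 55%, 61–72 63/180 = 35%, 73+ 45/60 = 75%.
Each respondent's weight = sampled/responded in their class; summing within a class gives n_sampled, so:
  18–27: 320 × 0.5 = 160
  28–51: 320 × 8 = 2560
  52–60: 260 × 8.5 = 2210
  61–72: 180 × 6.5 = 1170
  73+: 60 × 11.5 = 690
Adjusted estimate = 6790 / 1,140 = 5.95614 → 6.0.

6.0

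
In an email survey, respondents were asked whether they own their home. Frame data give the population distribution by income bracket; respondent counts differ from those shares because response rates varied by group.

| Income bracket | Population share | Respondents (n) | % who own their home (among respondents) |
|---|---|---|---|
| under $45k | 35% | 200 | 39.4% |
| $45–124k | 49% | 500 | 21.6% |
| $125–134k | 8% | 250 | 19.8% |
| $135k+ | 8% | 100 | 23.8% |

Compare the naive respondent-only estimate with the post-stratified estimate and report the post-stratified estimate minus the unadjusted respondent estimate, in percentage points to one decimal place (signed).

+3.1 percentage points

Without adjustment, the pooled respondent share is:
  (200/1050)×39.4 + (500/1050)×21.6 + (250/1050)×19.8 + (100/1050)×23.8 = 24.7714%
Post-stratified estimate weights by population shares:
  0.35×39.4 + 0.49×21.6 + 0.08×19.8 + 0.08×23.8 = 27.862%
Difference = 27.862 − 24.7714 = 3.0906 pp.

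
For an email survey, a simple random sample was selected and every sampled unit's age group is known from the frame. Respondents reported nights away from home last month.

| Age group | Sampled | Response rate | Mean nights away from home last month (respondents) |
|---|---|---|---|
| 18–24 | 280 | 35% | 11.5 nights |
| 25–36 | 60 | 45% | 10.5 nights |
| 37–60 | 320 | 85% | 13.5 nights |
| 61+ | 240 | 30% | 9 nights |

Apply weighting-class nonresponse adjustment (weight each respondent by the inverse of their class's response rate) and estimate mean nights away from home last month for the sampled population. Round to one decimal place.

11.5

Weighting each respondent by the inverse class response rate inflates each class back to its sampled size, so the class weight is n_sampled:
  18–24: 280 × 11.5 = 3220
  25–36: 60 × 10.5 = 630
  37–60: 320 × 13.5 = 4320
  61+: 240 × 9 = 2160
Adjusted estimate = 10,330 / 900 = 11.4778 → 11.5.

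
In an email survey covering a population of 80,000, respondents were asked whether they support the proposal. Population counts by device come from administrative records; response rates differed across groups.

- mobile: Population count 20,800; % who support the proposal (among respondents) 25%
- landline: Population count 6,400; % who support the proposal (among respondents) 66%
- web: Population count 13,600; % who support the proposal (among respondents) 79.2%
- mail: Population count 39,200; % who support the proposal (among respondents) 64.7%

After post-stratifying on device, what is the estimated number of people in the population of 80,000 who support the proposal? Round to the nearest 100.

Estimated count per cell = population count × respondent percentage:
  mobile: 20,800 × 25% = 5200
  landline: 6,400 × 66% = 4224
  web: 13,600 × 79.2% = 10771.2
  mail: 39,200 × 64.7% = 25362.4
Estimated total = 45557.6 → 45,600.

45,600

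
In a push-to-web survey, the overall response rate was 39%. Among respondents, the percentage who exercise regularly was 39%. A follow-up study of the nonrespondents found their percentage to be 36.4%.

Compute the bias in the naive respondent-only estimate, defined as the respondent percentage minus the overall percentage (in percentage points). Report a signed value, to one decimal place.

+1.6 percentage points

Nonresponse fraction = 1 − 0.39 = 0.61.
Bias = (nonresponse fraction) × (respondent percentage − nonrespondent percentage)
     = 0.61 × (39 − 36.4) = 0.61 × 2.6 = 1.586.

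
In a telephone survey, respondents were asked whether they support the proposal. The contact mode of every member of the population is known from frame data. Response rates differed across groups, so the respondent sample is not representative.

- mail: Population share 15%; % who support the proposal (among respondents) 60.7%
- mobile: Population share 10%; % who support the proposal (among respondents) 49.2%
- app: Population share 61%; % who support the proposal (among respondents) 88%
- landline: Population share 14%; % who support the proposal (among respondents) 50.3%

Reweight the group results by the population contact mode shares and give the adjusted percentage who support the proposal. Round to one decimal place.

74.7%

Weight each group's respondent value by its population share:
  mail: 0.15 × 60.7 = 9.105
  mobile: 0.1 × 49.2 = 4.92
  app: 0.61 × 88 = 53.68
  landline: 0.14 × 50.3 = 7.042
Post-stratified estimate = 74.747 → 74.7%.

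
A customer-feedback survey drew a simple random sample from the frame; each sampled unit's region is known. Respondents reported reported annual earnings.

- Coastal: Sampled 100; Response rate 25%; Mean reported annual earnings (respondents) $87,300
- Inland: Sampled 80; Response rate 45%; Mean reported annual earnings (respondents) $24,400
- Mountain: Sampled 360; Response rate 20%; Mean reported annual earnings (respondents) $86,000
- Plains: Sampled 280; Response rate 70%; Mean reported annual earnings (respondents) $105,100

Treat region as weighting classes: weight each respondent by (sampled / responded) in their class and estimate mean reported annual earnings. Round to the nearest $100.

Each respondent's weight = sampled/responded in their class; summing within a class gives n_sampled, so:
  Coastal: 100 × 87,300 = 8,730,000
  Inland: 80 × 24,400 = 1,952,000
  Mountain: 360 × 86,000 = 30,960,000
  Plains: 280 × 105,100 = 29,428,000
Adjusted estimate = 71,070,000 / 820 = 86670.7 → $86,700.

$86,700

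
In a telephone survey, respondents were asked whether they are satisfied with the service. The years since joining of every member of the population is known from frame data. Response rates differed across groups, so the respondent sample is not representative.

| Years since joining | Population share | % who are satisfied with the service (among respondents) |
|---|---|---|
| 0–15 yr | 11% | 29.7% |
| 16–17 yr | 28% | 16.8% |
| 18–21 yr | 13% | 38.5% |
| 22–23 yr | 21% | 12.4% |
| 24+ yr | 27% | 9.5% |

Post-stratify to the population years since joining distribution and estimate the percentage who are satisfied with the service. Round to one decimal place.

18.1%

Weight each group's respondent value by its population share:
  0–15 yr: 0.11 × 29.7 = 3.267
  16–17 yr: 0.28 × 16.8 = 4.704
  18–21 yr: 0.13 × 38.5 = 5.005
  22–23 yr: 0.21 × 12.4 = 2.604
  24+ yr: 0.27 × 9.5 = 2.565
Post-stratified estimate = 18.145 → 18.1%.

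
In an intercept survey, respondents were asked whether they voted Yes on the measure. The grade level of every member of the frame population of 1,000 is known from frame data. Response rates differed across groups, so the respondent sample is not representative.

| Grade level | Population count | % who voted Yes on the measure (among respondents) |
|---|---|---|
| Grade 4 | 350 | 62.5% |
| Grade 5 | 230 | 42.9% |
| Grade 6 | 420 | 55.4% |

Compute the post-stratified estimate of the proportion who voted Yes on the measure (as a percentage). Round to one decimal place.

Post-stratification weights by population share, not respondent share:
  Grade 4: (350/1,000) × 62.5 = 21.875
  Grade 5: (230/1,000) × 42.9 = 9.867
  Grade 6: (420/1,000) × 55.4 = 23.268
Post-stratified estimate = 55.01 → 55.0%.

55.0%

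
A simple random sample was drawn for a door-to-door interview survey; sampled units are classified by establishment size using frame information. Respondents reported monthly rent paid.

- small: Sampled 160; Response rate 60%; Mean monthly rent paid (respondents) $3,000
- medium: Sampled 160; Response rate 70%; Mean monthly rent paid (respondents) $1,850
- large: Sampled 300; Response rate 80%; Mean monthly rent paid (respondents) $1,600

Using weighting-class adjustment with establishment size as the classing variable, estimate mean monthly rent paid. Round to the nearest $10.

$2,030

Weighting each respondent by the inverse class response rate inflates each class back to its sampled size, so the class weight is n_sampled:
  small: 160 × 3000 = 480,000
  medium: 160 × 1850 = 296,000
  large: 300 × 1600 = 480,000
Adjusted estimate = 1,256,000 / 620 = 2025.81 → $2,030.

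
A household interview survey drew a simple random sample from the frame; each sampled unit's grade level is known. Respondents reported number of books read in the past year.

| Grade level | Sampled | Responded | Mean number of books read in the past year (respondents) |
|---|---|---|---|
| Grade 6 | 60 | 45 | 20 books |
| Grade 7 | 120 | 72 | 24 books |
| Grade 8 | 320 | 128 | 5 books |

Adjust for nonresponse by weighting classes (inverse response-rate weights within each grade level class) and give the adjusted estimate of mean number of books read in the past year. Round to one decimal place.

11.4

Class response rates: Grade 6 45/60 = 75%, Grade 7 72/120 = 60%, Grade 8 128/320 = 40%.
Each respondent's weight = sampled/responded in their class; summing within a class gives n_sampled, so:
  Grade 6: 60 × 20 = 1200
  Grade 7: 120 × 24 = 2880
  Grade 8: 320 × 5 = 1600
Adjusted estimate = 5680 / 500 = 11.36 → 11.4.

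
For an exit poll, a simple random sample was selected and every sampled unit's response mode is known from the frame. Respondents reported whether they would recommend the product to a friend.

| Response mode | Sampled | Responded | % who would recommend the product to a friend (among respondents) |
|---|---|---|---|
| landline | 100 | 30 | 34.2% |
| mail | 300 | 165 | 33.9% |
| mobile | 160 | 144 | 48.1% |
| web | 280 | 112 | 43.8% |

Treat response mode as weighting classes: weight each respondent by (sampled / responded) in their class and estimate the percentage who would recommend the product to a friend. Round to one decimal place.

39.9%

Class response rates: landline 30/100 = 30%, mail 165/300 = 55%, mobile 144/160 = 90%, web 112/280 = 40%.
Weighting each respondent by the inverse class response rate inflates each class back to its sampled size, so the class weight is n_sampled:
  landline: 100 × 34.2 = 3420
  mail: 300 × 33.9 = 10,170
  mobile: 160 × 48.1 = 7696
  web: 280 × 43.8 = 12,264
Adjusted estimate = 33,550 / 840 = 39.9405 → 39.9%.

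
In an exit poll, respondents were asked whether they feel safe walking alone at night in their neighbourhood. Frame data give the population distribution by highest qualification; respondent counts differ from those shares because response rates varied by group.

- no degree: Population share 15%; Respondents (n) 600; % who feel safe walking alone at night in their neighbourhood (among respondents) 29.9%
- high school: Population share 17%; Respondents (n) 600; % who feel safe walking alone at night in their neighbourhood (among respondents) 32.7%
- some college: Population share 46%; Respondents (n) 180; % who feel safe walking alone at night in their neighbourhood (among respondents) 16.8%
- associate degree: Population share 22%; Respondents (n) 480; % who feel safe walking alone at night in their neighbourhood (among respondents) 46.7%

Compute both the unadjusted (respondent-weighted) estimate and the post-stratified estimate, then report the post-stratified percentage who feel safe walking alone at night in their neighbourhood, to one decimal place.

Without adjustment, the pooled respondent share is:
  (600/1860)×29.9 + (600/1860)×32.7 + (180/1860)×16.8 + (480/1860)×46.7 = 33.871%
Reweighting by population highest qualification shares:
  0.15×29.9 + 0.17×32.7 + 0.46×16.8 + 0.22×46.7 = 28.046%

28.0%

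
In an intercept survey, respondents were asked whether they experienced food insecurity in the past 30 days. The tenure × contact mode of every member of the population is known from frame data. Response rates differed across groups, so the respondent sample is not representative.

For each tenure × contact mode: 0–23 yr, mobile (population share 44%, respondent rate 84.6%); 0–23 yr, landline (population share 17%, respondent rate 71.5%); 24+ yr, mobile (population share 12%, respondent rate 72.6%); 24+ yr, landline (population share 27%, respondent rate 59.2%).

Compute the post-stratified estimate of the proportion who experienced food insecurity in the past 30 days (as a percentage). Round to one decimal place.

74.1%

Each cell contributes population-share × respondent value:
  0–23 yr, mobile: 0.44 × 84.6 = 37.224
  0–23 yr, landline: 0.17 × 71.5 = 12.155
  24+ yr, mobile: 0.12 × 72.6 = 8.712
  24+ yr, landline: 0.27 × 59.2 = 15.984
Post-stratified estimate = 74.075 → 74.1%.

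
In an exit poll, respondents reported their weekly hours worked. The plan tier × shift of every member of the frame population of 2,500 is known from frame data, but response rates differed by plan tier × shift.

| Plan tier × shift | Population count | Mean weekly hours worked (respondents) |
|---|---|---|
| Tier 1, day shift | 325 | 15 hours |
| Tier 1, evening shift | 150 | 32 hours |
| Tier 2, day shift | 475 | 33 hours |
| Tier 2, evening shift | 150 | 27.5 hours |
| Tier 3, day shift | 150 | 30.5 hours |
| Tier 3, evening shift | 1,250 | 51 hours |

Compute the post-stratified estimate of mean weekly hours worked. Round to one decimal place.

39.1

Reweight to the known plan tier × shift distribution:
  Tier 1, day shift: (325/2,500) × 15 = 1.95
  Tier 1, evening shift: (150/2,500) × 32 = 1.92
  Tier 2, day shift: (475/2,500) × 33 = 6.27
  Tier 2, evening shift: (150/2,500) × 27.5 = 1.65
  Tier 3, day shift: (150/2,500) × 30.5 = 1.83
  Tier 3, evening shift: (1,250/2,500) × 51 = 25.5
Post-stratified estimate = 39.12 → 39.1.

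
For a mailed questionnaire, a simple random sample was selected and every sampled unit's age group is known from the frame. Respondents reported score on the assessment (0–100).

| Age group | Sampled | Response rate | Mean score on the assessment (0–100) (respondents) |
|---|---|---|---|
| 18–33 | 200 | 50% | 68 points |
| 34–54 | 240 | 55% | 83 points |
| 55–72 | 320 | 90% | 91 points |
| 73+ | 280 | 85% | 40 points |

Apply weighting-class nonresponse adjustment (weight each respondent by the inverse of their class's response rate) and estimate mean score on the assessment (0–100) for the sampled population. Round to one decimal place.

71.0

Weighting each respondent by the inverse class response rate inflates each class back to its sampled size, so the class weight is n_sampled:
  18–33: 200 × 68 = 13,600
  34–54: 240 × 83 = 19,920
  55–72: 320 × 91 = 29,120
  73+: 280 × 40 = 11,200
Adjusted estimate = 73,840 / 1,040 = 71 → 71.0.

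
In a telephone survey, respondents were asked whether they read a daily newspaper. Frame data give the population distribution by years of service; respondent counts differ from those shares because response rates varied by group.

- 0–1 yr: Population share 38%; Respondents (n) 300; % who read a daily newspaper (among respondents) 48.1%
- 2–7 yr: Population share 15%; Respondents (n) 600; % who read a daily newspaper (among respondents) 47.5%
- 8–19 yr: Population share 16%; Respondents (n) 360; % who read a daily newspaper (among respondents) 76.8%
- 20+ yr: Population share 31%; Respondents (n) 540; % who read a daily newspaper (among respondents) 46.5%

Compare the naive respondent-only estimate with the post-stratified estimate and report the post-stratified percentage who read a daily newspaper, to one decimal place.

Without adjustment, the pooled respondent share is:
  (300/1800)×48.1 + (600/1800)×47.5 + (360/1800)×76.8 + (540/1800)×46.5 = 53.16%
Post-stratified estimate weights by population shares:
  0.38×48.1 + 0.15×47.5 + 0.16×76.8 + 0.31×46.5 = 52.106%

52.1%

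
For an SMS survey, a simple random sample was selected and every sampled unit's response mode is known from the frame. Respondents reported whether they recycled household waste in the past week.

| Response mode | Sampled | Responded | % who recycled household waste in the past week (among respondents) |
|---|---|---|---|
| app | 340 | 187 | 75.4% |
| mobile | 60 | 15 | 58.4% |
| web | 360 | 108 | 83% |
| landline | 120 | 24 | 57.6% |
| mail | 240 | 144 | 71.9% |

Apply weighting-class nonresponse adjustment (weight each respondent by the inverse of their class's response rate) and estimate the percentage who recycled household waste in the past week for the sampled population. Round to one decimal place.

74.3%

Response rates by class: app 187/340 = 55%, mobile 15/60 = 25%, web 108/360 = 30%, landline 24/120 = 20%, mail 144/240 = 60%.
With weight = n_sampled/n_responded per class, the weighted class total is n_sampled:
  app: 340 × 75.4 = 25636
  mobile: 60 × 58.4 = 3504
  web: 360 × 83 = 29,880
  landline: 120 × 57.6 = 6912
  mail: 240 × 71.9 = 17,256
Adjusted estimate = 83,188 / 1,120 = 74.275 → 74.3%.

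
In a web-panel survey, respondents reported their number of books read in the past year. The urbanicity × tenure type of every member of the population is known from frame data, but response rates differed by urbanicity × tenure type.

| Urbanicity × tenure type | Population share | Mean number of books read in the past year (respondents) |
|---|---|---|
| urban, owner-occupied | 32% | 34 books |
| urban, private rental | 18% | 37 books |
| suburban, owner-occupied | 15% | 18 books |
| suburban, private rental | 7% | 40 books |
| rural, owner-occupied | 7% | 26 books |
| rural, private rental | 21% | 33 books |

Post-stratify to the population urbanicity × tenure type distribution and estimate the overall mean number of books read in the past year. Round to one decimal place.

Post-stratification weights by population share, not respondent share:
  urban, owner-occupied: 0.32 × 34 = 10.88
  urban, private rental: 0.18 × 37 = 6.66
  suburban, owner-occupied: 0.15 × 18 = 2.7
  suburban, private rental: 0.07 × 40 = 2.8
  rural, owner-occupied: 0.07 × 26 = 1.82
  rural, private rental: 0.21 × 33 = 6.93
Post-stratified estimate = 31.79 → 31.8.

31.8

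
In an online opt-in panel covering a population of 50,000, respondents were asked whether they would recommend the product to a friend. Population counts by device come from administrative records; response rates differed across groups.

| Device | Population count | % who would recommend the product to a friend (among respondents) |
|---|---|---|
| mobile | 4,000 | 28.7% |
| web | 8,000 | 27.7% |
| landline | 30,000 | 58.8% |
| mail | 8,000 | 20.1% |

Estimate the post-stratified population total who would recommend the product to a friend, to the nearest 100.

22,600

Apply each group's respondent rate to its population count:
  mobile: 4,000 × 28.7% = 1148
  web: 8,000 × 27.7% = 2216
  landline: 30,000 × 58.8% = 17,640
  mail: 8,000 × 20.1% = 1608
Estimated total = 22,612 → 22,600.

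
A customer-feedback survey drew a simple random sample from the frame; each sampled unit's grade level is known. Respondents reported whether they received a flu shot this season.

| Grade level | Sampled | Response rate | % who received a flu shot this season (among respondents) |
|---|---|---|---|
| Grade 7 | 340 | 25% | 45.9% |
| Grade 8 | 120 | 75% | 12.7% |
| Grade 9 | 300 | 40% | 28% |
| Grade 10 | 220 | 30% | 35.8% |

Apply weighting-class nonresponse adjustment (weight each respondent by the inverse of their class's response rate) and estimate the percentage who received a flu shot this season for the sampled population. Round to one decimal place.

Each respondent's weight = sampled/responded in their class; summing within a class gives n_sampled, so:
  Grade 7: 340 × 45.9 = 15,606
  Grade 8: 120 × 12.7 = 1524
  Grade 9: 300 × 28 = 8400
  Grade 10: 220 × 35.8 = 7876
Adjusted estimate = 33,406 / 980 = 34.0878 → 34.1%.

34.1%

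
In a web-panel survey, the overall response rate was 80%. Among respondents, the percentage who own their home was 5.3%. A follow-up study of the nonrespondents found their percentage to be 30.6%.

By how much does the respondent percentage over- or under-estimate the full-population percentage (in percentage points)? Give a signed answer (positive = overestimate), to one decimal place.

Nonresponse fraction = 1 − 0.8 = 0.2.
Bias = (nonresponse fraction) × (respondent percentage − nonrespondent percentage)
     = 0.2 × (5.3 − 30.6) = 0.2 × -25.3 = -5.06.

-5.1 percentage points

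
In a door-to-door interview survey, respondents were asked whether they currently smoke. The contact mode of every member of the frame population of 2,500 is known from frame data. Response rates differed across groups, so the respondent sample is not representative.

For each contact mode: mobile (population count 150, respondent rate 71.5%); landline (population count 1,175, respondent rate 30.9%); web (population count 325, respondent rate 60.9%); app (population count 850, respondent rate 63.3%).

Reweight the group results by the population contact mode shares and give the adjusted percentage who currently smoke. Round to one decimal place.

Reweight to the known contact mode distribution:
  mobile: (150/2,500) × 71.5 = 4.29
  landline: (1,175/2,500) × 30.9 = 14.523
  web: (325/2,500) × 60.9 = 7.917
  app: (850/2,500) × 63.3 = 21.522
Post-stratified estimate = 48.252 → 48.3%.

48.3%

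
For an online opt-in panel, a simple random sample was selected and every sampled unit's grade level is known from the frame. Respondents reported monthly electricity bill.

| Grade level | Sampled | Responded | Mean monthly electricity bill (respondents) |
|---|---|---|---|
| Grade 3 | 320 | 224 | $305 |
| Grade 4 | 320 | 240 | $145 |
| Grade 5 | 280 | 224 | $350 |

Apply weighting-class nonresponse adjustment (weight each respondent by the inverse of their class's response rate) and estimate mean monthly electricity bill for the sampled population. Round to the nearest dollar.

$263

Class response rates: Grade 3 224/320 = 70%, Grade 4 240/320 = 75%, Grade 5 224/280 = 80%.
Inverse-response-rate weighting restores each class to its sampled count, so class totals weight by n_sampled:
  Grade 3: 320 × 305 = 97,600
  Grade 4: 320 × 145 = 46,400
  Grade 5: 280 × 350 = 98,000
Adjusted estimate = 242,000 / 920 = 263.043 → $263.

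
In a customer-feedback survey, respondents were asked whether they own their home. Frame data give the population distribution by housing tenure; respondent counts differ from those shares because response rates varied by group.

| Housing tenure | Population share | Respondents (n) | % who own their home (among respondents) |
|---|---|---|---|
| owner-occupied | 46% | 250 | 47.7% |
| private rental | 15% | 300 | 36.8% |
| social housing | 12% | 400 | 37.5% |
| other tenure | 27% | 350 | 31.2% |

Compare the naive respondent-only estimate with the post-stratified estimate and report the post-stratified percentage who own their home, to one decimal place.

40.4%

Naive respondent-only estimate (weights = respondent counts):
  (250/1300)×47.7 + (300/1300)×36.8 + (400/1300)×37.5 + (350/1300)×31.2 = 37.6038%
Reweighting by population housing tenure shares:
  0.46×47.7 + 0.15×36.8 + 0.12×37.5 + 0.27×31.2 = 40.386%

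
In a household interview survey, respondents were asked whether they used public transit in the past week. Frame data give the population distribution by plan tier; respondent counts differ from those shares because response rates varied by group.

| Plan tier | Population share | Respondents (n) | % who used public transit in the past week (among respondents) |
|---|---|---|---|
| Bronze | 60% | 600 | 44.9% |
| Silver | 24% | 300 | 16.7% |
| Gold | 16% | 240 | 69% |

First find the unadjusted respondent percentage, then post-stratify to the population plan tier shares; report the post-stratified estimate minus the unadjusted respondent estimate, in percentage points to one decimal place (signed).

-0.6 percentage points

Unadjusted (pooled respondent) estimate weights by respondent counts:
  (600/1140)×44.9 + (300/1140)×16.7 + (240/1140)×69 = 42.5526%
Reweighting by population plan tier shares:
  0.6×44.9 + 0.24×16.7 + 0.16×69 = 41.988%
Difference = 41.988 − 42.5526 = -0.5646 pp.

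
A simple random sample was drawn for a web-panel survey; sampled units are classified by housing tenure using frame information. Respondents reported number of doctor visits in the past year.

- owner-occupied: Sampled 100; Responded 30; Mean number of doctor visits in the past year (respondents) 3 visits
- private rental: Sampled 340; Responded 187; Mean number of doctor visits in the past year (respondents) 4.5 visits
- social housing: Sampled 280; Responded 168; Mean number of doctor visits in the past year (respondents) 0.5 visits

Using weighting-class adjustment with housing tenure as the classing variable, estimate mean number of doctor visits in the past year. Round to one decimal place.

2.7

Class response rates: owner-occupied 30/100 = 30%, private rental 187/340 = 55%, social housing 168/280 = 60%.
Inverse-response-rate weighting restores each class to its sampled count, so class totals weight by n_sampled:
  owner-occupied: 100 × 3 = 300
  private rental: 340 × 4.5 = 1530
  social housing: 280 × 0.5 = 140
Adjusted estimate = 1970 / 720 = 2.73611 → 2.7.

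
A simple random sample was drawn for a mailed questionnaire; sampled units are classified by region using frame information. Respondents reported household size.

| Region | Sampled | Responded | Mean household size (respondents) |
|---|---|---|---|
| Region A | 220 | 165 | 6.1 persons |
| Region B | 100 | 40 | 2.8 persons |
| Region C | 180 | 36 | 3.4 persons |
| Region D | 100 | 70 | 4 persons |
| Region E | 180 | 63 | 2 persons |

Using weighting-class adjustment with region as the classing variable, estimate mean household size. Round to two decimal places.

Response rates by class: Region A 165/220 = 75%, Region B 40/100 = 40%, Region C 36/180 = 20%, Region D 70/100 = 70%, Region E 63/180 = 35%.
Each respondent's weight = sampled/responded in their class; summing within a class gives n_sampled, so:
  Region A: 220 × 6.1 = 1342
  Region B: 100 × 2.8 = 280
  Region C: 180 × 3.4 = 612
  Region D: 100 × 4 = 400
  Region E: 180 × 2 = 360
Adjusted estimate = 2994 / 780 = 3.83846 → 3.84.

3.84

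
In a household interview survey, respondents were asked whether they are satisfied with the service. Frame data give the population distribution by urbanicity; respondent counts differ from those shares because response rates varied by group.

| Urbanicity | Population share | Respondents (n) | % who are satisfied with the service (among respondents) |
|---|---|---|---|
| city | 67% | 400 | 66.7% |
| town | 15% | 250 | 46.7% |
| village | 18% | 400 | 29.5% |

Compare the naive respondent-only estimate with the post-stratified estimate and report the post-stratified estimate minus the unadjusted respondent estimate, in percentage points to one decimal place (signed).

Naive respondent-only estimate (weights = respondent counts):
  (400/1050)×66.7 + (250/1050)×46.7 + (400/1050)×29.5 = 47.7667%
Post-stratified estimate weights by population shares:
  0.67×66.7 + 0.15×46.7 + 0.18×29.5 = 57.004%
Difference = 57.004 − 47.7667 = 9.2373 pp.

+9.2 percentage points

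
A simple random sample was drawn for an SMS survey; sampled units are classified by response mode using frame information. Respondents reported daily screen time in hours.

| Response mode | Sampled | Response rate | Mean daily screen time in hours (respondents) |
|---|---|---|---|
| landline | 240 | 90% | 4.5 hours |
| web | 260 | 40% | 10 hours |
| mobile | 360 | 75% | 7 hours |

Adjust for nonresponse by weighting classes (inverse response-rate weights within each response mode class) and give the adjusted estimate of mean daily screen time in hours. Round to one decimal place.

Inverse-response-rate weighting restores each class to its sampled count, so class totals weight by n_sampled:
  landline: 240 × 4.5 = 1080
  web: 260 × 10 = 2600
  mobile: 360 × 7 = 2520
Adjusted estimate = 6200 / 860 = 7.2093 → 7.2.

7.2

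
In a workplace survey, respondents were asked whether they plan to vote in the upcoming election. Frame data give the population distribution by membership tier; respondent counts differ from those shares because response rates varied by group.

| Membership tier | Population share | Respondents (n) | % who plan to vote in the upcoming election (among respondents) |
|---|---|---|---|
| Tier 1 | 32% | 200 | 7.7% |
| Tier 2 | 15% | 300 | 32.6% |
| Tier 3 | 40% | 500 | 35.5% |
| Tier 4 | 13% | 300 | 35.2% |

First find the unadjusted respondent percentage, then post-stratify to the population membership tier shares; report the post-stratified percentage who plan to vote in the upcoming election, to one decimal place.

Unadjusted (pooled respondent) estimate weights by respondent counts:
  (200/1300)×7.7 + (300/1300)×32.6 + (500/1300)×35.5 + (300/1300)×35.2 = 30.4846%
Reweighting by population membership tier shares:
  0.32×7.7 + 0.15×32.6 + 0.4×35.5 + 0.13×35.2 = 26.13%

26.1%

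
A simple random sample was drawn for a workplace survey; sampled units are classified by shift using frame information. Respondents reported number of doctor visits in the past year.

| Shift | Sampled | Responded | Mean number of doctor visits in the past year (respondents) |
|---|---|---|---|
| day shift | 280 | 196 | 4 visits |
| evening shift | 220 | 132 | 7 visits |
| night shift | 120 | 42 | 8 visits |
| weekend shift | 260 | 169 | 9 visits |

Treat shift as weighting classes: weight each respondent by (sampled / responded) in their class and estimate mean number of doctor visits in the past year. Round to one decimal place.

6.8

Class response rates: day shift 196/280 = 70%, evening shift 132/220 = 60%, night shift 42/120 = 35%, weekend shift 169/260 = 65%.
Each respondent's weight = sampled/responded in their class; summing within a class gives n_sampled, so:
  day shift: 280 × 4 = 1120
  evening shift: 220 × 7 = 1540
  night shift: 120 × 8 = 960
  weekend shift: 260 × 9 = 2340
Adjusted estimate = 5960 / 880 = 6.77273 → 6.8.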